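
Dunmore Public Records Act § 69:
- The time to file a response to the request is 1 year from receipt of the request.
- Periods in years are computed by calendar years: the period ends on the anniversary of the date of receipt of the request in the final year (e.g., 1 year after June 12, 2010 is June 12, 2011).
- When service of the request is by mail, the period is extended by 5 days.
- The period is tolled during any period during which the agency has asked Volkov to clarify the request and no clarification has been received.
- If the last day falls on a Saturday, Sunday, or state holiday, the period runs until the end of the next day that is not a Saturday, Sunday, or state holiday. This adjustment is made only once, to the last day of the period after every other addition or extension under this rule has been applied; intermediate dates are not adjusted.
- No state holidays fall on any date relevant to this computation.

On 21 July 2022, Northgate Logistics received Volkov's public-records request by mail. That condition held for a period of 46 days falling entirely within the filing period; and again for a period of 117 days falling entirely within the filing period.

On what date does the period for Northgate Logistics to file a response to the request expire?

January 5, 2024

1 year after 21 July 2022 is July 21, 2023.
Service was by mail, adding 5 days: July 21, 2023 + 5 days = July 26, 2023.
Tolling adds 46 days: July 26, 2023 + 46 days = September 10, 2023.
Tolling adds 117 days: September 10, 2023 + 117 days = January 5, 2024.
January 5, 2024 is a Friday and not a state holiday, so no extension applies.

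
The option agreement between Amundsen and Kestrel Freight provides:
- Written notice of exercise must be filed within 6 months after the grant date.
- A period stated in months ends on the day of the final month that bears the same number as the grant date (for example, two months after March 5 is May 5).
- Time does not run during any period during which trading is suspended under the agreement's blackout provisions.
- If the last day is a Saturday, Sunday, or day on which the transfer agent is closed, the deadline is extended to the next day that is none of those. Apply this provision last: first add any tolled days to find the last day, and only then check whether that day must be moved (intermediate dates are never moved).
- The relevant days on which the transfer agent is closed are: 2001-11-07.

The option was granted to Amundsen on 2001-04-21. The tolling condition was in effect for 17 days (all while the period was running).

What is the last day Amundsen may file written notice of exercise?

November 8, 2001

6 months after 2001-04-21 is October 21, 2001.
Tolling adds 17 days: October 21, 2001 + 17 days = November 7, 2001.
November 7, 2001 is a listed holiday. The next qualifying day is November 8, 2001.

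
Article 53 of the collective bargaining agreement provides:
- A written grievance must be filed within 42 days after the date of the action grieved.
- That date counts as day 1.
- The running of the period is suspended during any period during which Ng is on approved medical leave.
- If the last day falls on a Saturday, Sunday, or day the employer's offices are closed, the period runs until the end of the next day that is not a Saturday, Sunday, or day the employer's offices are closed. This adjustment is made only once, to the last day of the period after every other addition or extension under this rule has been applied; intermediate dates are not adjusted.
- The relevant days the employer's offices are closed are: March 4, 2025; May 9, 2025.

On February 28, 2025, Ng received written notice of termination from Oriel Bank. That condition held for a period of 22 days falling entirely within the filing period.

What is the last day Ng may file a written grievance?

Counting February 28, 2025 as day 1, day 42 is April 10, 2025.
Tolling adds 22 days: April 10, 2025 + 22 days = May 2, 2025.
May 2, 2025 is a Friday and not a day the employer's offices are closed, so no extension applies.

May 2, 2025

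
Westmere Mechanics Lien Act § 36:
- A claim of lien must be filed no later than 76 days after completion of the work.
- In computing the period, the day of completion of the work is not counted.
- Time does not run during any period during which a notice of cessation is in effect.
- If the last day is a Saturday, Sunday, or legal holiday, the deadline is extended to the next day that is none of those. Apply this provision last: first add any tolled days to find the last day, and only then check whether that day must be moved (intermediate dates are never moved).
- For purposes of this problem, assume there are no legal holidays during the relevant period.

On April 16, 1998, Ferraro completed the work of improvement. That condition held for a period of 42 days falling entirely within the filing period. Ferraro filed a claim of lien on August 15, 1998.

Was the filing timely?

No

76 days after April 16, 1998 is July 1, 1998.
Tolling adds 42 days: July 1, 1998 + 42 days = August 12, 1998.
August 12, 1998 is a Wednesday and not a legal holiday, so no extension applies.
The deadline is August 12, 1998; the filing on August 15, 1998 is after that date.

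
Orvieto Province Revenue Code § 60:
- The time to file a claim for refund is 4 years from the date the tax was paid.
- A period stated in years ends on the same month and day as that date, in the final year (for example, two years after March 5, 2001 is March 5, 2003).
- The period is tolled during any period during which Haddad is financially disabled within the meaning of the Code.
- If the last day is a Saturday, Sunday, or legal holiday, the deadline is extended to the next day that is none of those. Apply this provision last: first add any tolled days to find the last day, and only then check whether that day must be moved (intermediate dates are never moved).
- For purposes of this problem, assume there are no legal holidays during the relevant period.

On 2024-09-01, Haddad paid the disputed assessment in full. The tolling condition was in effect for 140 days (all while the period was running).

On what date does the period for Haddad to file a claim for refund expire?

January 19, 2029

4 years after 2024-09-01 is September 1, 2028.
Tolling adds 140 days: September 1, 2028 + 140 days = January 19, 2029.
January 19, 2029 is a Friday and not a legal holiday, so no extension applies.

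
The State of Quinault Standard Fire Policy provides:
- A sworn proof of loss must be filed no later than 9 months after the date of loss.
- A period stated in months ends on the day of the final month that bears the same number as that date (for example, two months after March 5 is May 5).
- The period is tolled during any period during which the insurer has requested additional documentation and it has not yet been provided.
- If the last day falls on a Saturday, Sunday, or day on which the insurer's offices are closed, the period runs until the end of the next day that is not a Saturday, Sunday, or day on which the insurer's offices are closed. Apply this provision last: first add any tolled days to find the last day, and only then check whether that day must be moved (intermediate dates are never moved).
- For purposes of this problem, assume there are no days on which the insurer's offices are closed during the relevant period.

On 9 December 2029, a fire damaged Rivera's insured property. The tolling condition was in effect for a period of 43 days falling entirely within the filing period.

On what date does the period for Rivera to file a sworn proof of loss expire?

9 months after 9 December 2029 is September 9, 2030.
Tolling adds 43 days: September 9, 2030 + 43 days = October 22, 2030.
October 22, 2030 is a Tuesday and not a day on which the insurer's offices are closed, so no extension applies.

October 22, 2030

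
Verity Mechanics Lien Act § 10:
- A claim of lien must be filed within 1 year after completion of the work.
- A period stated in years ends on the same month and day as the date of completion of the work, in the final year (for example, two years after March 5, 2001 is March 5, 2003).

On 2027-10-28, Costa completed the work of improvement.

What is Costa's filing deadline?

1 year after 2027-10-28 is October 28, 2028.

October 28, 2028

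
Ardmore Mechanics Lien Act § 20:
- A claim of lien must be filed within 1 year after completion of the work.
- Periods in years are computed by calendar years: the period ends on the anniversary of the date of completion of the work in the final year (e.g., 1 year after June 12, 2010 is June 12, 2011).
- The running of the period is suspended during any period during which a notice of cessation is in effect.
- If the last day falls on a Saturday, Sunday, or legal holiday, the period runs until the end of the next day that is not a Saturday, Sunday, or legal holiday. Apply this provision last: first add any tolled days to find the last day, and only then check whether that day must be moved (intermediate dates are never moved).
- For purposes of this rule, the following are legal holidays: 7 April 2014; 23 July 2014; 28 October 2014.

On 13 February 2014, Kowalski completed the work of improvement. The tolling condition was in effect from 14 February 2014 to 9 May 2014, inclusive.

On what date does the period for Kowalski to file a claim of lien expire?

May 11, 2015

1 year after 13 February 2014 is February 13, 2015.
From February 14, 2014 through May 9, 2014 inclusive is 85 days; tolling adds 85 days: February 13, 2015 + 85 days = May 9, 2015.
May 9, 2015 is Saturday; May 10, 2015 is Sunday. The next qualifying day is May 11, 2015.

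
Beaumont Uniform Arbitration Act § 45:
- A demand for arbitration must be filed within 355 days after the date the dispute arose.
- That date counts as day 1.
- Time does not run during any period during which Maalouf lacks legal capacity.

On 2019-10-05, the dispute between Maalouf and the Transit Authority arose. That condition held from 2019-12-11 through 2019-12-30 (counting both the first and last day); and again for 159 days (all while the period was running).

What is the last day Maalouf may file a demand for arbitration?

Counting 2019-10-05 as day 1, day 355 is September 23, 2020.
From December 11, 2019 through December 30, 2019 inclusive is 20 days; tolling adds 20 days: September 23, 2020 + 20 days = October 13, 2020.
Tolling adds 159 days: October 13, 2020 + 159 days = March 21, 2021.

March 21, 2021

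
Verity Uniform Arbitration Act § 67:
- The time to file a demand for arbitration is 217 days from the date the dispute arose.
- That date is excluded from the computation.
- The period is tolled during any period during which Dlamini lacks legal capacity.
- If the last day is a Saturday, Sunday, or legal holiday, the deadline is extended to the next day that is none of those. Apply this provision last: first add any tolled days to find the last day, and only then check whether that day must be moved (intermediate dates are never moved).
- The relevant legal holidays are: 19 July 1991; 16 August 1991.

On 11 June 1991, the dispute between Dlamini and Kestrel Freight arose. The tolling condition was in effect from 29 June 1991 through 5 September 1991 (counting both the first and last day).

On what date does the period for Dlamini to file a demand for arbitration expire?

March 23, 1992

217 days after 11 June 1991 is January 14, 1992.
From June 29, 1991 through September 5, 1991 inclusive is 69 days; tolling adds 69 days: January 14, 1992 + 69 days = March 23, 1992.
March 23, 1992 is a Monday and not a legal holiday, so no extension applies.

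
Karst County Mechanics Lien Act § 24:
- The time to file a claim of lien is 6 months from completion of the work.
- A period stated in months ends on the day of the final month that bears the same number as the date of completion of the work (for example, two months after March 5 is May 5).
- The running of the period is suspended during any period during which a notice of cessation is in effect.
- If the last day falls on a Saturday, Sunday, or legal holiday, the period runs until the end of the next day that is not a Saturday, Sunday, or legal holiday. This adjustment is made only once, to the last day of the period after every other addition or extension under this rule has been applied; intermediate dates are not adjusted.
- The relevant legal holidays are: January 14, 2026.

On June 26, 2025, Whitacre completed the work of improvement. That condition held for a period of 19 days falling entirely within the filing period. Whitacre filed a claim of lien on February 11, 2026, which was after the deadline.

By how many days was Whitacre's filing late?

27 days

6 months after June 26, 2025 is December 26, 2025.
Tolling adds 19 days: December 26, 2025 + 19 days = January 14, 2026.
January 14, 2026 is a listed holiday. The next qualifying day is January 15, 2026.
The deadline is January 15, 2026; from January 15, 2026 to February 11, 2026 is 27 days.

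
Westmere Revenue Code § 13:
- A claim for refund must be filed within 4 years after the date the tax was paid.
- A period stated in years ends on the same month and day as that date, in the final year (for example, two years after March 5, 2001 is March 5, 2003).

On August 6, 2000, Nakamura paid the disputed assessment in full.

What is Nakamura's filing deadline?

4 years after August 6, 2000 is August 6, 2004.

August 6, 2004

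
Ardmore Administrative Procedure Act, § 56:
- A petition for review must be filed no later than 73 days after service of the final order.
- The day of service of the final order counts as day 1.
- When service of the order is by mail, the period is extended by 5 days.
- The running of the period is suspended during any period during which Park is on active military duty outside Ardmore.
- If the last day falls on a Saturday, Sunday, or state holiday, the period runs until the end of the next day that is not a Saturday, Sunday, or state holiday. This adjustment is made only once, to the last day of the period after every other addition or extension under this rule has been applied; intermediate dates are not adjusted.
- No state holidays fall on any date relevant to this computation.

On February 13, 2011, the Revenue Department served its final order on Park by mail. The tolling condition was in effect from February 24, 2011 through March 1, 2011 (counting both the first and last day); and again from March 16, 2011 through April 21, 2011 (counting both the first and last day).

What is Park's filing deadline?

Counting February 13, 2011 as day 1, day 73 is April 26, 2011.
Service was by mail, adding 5 days: April 26, 2011 + 5 days = May 1, 2011.
From February 24, 2011 through March 1, 2011 inclusive is 6 days; tolling adds 6 days: May 1, 2011 + 6 days = May 7, 2011.
From March 16, 2011 through April 21, 2011 inclusive is 37 days; tolling adds 37 days: May 7, 2011 + 37 days = June 13, 2011.
June 13, 2011 is a Monday and not a state holiday, so no extension applies.

June 13, 2011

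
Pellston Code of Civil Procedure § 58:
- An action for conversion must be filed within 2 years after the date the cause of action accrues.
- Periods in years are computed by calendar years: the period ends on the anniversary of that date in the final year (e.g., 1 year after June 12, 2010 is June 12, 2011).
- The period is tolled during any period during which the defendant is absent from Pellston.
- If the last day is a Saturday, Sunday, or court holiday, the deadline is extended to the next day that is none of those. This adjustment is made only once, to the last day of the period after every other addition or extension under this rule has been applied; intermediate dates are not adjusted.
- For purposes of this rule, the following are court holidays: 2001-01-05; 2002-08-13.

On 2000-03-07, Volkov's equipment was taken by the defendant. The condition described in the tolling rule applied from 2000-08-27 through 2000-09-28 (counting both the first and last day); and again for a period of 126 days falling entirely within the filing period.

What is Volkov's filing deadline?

2 years after 2000-03-07 is March 7, 2002.
From August 27, 2000 through September 28, 2000 inclusive is 33 days; tolling adds 33 days: March 7, 2002 + 33 days = April 9, 2002.
Tolling adds 126 days: April 9, 2002 + 126 days = August 13, 2002.
August 13, 2002 is a listed holiday. The next qualifying day is August 14, 2002.

August 14, 2002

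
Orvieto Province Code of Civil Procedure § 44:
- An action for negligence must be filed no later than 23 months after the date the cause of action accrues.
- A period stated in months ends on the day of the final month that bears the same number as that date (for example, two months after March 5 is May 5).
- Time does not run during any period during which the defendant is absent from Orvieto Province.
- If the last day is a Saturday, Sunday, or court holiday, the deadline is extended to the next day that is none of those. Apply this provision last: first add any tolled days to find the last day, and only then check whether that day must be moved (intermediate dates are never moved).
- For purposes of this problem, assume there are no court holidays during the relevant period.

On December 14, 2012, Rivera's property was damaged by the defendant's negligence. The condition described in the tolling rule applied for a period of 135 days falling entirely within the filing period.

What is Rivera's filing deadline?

23 months after December 14, 2012 is November 14, 2014.
Tolling adds 135 days: November 14, 2014 + 135 days = March 29, 2015.
March 29, 2015 is Sunday. The next qualifying day is March 30, 2015.

March 30, 2015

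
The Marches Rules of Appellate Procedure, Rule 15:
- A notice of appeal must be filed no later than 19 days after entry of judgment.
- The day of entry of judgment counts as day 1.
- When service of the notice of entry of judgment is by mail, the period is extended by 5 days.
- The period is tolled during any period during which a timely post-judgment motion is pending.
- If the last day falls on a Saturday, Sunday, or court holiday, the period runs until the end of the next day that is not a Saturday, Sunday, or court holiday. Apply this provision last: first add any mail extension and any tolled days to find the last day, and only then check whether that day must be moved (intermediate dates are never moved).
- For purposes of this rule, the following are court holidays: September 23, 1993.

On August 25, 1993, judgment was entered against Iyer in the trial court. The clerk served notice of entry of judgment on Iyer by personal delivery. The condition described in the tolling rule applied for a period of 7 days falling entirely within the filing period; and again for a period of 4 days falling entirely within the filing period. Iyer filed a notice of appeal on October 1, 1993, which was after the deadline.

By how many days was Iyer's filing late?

Counting August 25, 1993 as day 1, day 19 is September 12, 1993.
Service was not by mail, so no mail extension applies.
Tolling adds 7 days: September 12, 1993 + 7 days = September 19, 1993.
Tolling adds 4 days: September 19, 1993 + 4 days = September 23, 1993.
September 23, 1993 is a listed holiday. The next qualifying day is September 24, 1993.
The deadline is September 24, 1993; from September 24, 1993 to October 1, 1993 is 7 days.

7 days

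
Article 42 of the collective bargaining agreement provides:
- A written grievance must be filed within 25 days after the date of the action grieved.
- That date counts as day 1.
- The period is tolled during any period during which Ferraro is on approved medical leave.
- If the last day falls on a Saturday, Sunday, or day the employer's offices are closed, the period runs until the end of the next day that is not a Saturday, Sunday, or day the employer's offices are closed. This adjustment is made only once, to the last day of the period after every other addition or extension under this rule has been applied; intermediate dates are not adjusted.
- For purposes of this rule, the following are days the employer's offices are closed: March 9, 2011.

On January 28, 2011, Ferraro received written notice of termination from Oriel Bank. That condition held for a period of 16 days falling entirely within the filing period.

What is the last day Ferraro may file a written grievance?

Counting January 28, 2011 as day 1, day 25 is February 21, 2011.
Tolling adds 16 days: February 21, 2011 + 16 days = March 9, 2011.
March 9, 2011 is a listed holiday. The next qualifying day is March 10, 2011.

March 10, 2011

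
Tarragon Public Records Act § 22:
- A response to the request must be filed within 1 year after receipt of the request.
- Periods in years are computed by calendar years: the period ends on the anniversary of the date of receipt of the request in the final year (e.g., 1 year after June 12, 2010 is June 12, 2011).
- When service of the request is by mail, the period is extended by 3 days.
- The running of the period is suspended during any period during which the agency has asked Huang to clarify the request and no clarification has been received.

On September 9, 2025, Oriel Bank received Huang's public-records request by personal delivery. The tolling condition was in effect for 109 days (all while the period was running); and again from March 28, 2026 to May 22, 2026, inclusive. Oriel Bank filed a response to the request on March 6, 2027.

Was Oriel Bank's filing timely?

1 year after September 9, 2025 is September 9, 2026.
Service was not by mail, so no mail extension applies.
Tolling adds 109 days: September 9, 2026 + 109 days = December 27, 2026.
From March 28, 2026 through May 22, 2026 inclusive is 56 days; tolling adds 56 days: December 27, 2026 + 56 days = February 21, 2027.
The deadline is February 21, 2027; the filing on March 6, 2027 is after that date.

No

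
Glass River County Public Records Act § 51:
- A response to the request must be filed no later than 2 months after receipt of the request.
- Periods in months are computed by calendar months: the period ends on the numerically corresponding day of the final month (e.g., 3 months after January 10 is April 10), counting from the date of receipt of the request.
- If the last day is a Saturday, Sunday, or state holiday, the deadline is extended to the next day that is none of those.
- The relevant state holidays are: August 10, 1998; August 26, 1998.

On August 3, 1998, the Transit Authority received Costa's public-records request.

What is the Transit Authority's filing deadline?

2 months after August 3, 1998 is October 3, 1998.
October 3, 1998 is Saturday; October 4, 1998 is Sunday. The next qualifying day is October 5, 1998.

October 5, 1998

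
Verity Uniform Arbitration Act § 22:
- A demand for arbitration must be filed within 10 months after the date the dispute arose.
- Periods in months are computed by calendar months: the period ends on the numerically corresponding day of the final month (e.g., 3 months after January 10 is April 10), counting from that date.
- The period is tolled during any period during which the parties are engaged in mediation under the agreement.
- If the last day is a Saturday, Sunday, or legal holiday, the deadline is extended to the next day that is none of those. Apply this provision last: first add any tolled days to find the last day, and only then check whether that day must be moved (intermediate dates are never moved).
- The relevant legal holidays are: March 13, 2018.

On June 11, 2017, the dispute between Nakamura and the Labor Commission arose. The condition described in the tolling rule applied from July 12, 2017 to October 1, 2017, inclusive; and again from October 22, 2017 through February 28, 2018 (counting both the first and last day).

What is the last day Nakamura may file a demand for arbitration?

10 months after June 11, 2017 is April 11, 2018.
From July 12, 2017 through October 1, 2017 inclusive is 82 days; tolling adds 82 days: April 11, 2018 + 82 days = July 2, 2018.
From October 22, 2017 through February 28, 2018 inclusive is 130 days; tolling adds 130 days: July 2, 2018 + 130 days = November 9, 2018.
November 9, 2018 is a Friday and not a legal holiday, so no extension applies.

November 9, 2018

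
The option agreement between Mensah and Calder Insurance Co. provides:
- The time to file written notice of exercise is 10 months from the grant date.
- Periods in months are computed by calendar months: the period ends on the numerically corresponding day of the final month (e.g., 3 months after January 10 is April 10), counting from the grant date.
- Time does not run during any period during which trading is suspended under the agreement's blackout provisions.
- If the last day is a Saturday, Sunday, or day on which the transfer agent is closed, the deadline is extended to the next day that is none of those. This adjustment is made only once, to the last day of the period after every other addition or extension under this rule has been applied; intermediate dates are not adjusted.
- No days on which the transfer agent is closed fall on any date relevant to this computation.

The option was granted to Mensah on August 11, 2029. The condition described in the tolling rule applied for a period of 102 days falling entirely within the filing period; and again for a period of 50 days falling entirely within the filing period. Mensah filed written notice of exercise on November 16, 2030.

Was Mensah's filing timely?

No

10 months after August 11, 2029 is June 11, 2030.
Tolling adds 102 days: June 11, 2030 + 102 days = September 21, 2030.
Tolling adds 50 days: September 21, 2030 + 50 days = November 10, 2030.
November 10, 2030 is Sunday. The next qualifying day is November 11, 2030.
The deadline is November 11, 2030; the filing on November 16, 2030 is after that date.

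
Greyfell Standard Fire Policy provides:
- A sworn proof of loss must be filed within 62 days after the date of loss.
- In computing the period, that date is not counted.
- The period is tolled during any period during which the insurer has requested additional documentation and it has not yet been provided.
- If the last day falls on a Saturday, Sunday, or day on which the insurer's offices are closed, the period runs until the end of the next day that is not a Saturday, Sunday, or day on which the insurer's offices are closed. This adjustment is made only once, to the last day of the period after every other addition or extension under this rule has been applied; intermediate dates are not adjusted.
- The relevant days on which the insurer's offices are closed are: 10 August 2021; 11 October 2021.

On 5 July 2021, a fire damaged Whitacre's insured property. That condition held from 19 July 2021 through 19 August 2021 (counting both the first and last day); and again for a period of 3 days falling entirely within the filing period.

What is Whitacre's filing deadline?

62 days after 5 July 2021 is September 5, 2021.
From July 19, 2021 through August 19, 2021 inclusive is 32 days; tolling adds 32 days: September 5, 2021 + 32 days = October 7, 2021.
Tolling adds 3 days: October 7, 2021 + 3 days = October 10, 2021.
October 10, 2021 is Sunday; October 11, 2021 is a listed holiday. The next qualifying day is October 12, 2021.

October 12, 2021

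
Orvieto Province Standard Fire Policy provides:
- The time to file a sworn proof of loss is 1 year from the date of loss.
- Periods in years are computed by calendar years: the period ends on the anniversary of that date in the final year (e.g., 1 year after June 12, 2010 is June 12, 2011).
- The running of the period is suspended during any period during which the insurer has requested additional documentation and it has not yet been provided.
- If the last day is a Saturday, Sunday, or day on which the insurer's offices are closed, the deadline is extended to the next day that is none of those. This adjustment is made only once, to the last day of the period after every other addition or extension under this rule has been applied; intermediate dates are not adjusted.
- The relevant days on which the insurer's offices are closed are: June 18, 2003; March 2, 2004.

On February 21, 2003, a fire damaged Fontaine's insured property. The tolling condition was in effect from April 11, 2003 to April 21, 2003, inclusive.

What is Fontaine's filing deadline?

1 year after February 21, 2003 is February 21, 2004.
From April 11, 2003 through April 21, 2003 inclusive is 11 days; tolling adds 11 days: February 21, 2004 + 11 days = March 3, 2004.
March 3, 2004 is a Wednesday and not a day on which the insurer's offices are closed, so no extension applies.

March 3, 2004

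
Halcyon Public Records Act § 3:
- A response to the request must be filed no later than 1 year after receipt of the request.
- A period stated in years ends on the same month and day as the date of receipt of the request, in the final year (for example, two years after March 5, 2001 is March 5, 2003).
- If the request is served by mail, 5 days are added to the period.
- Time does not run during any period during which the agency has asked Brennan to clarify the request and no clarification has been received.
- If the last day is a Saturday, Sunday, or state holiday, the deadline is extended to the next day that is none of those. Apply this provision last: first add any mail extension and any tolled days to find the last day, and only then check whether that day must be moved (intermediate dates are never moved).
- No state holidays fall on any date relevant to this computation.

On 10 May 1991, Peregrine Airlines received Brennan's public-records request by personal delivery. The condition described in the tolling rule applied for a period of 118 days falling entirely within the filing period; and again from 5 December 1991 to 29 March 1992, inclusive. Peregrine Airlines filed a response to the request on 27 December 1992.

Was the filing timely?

Yes

1 year after 10 May 1991 is May 10, 1992.
Service was not by mail, so no mail extension applies.
Tolling adds 118 days: May 10, 1992 + 118 days = September 5, 1992.
From December 5, 1991 through March 29, 1992 inclusive is 116 days; tolling adds 116 days: September 5, 1992 + 116 days = December 30, 1992.
December 30, 1992 is a Wednesday and not a state holiday, so no extension applies.
The deadline is December 30, 1992; the filing on December 27, 1992 is on or before that date.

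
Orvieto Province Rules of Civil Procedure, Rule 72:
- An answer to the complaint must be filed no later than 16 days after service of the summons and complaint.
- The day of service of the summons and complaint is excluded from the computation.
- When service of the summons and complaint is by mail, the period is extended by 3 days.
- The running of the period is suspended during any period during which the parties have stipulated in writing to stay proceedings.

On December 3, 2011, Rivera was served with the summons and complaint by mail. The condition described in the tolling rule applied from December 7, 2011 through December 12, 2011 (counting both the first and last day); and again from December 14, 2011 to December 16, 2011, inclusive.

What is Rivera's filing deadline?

December 31, 2011

16 days after December 3, 2011 is December 19, 2011.
Service was by mail, adding 3 days: December 19, 2011 + 3 days = December 22, 2011.
From December 7, 2011 through December 12, 2011 inclusive is 6 days; tolling adds 6 days: December 22, 2011 + 6 days = December 28, 2011.
From December 14, 2011 through December 16, 2011 inclusive is 3 days; tolling adds 3 days: December 28, 2011 + 3 days = December 31, 2011.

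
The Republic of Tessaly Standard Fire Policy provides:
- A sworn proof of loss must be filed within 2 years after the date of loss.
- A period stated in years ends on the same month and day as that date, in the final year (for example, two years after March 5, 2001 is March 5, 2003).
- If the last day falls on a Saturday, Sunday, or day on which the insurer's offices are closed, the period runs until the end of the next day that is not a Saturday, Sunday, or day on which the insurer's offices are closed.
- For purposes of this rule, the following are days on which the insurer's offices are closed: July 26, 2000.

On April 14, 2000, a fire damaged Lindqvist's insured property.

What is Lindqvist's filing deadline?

2 years after April 14, 2000 is April 14, 2002.
April 14, 2002 is Sunday. The next qualifying day is April 15, 2002.

April 15, 2002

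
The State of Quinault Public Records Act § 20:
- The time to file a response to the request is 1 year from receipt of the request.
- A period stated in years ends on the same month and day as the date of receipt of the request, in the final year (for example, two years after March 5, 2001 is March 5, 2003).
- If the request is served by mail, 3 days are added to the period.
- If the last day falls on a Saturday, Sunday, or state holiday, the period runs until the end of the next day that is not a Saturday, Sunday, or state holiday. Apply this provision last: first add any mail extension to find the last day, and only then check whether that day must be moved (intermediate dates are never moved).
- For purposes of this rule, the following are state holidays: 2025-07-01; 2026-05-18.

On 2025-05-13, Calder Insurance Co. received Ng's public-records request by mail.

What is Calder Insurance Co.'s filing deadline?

1 year after 2025-05-13 is May 13, 2026.
Service was by mail, adding 3 days: May 13, 2026 + 3 days = May 16, 2026.
May 16, 2026 is Saturday; May 17, 2026 is Sunday; May 18, 2026 is a listed holiday. The next qualifying day is May 19, 2026.

May 19, 2026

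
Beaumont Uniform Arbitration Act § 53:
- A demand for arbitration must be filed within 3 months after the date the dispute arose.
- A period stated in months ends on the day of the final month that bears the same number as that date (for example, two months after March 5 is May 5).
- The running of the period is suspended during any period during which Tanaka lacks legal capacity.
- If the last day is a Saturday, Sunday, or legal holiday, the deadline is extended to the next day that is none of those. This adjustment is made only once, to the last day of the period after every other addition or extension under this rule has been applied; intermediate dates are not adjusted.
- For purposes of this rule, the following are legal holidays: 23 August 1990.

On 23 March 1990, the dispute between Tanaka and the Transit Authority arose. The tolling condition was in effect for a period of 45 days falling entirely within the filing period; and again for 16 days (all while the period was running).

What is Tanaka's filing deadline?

3 months after 23 March 1990 is June 23, 1990.
Tolling adds 45 days: June 23, 1990 + 45 days = August 7, 1990.
Tolling adds 16 days: August 7, 1990 + 16 days = August 23, 1990.
August 23, 1990 is a listed holiday. The next qualifying day is August 24, 1990.

August 24, 1990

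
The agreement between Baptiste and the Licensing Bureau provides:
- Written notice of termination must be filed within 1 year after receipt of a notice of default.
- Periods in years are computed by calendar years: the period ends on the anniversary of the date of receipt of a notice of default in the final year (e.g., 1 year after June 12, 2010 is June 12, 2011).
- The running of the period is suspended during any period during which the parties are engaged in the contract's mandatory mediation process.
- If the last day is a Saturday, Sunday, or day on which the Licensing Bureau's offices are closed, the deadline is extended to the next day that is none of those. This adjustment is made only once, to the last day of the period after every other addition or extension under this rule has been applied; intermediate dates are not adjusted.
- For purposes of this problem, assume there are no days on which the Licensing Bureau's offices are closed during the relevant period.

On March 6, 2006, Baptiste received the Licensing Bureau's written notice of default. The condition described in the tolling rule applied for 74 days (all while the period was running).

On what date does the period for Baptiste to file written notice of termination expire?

May 21, 2007

1 year after March 6, 2006 is March 6, 2007.
Tolling adds 74 days: March 6, 2007 + 74 days = May 19, 2007.
May 19, 2007 is Saturday; May 20, 2007 is Sunday. The next qualifying day is May 21, 2007.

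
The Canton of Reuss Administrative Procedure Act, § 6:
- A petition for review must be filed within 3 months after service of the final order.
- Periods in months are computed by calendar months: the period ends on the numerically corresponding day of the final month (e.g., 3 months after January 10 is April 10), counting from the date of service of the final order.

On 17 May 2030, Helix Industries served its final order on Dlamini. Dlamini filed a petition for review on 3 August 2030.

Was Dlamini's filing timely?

Yes

3 months after 17 May 2030 is August 17, 2030.
The deadline is August 17, 2030; the filing on August 3, 2030 is on or before that date.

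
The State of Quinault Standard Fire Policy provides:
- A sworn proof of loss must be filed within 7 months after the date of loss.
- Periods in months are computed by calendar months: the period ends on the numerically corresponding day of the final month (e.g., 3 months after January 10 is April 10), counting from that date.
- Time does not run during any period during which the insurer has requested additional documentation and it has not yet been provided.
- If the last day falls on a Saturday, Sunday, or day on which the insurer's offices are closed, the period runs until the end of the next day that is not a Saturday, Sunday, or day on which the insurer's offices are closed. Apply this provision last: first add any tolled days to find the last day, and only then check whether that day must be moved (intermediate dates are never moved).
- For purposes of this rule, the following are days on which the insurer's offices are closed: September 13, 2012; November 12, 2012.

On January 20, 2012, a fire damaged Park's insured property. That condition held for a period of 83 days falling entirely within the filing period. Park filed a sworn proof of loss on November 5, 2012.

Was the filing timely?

Yes

7 months after January 20, 2012 is August 20, 2012.
Tolling adds 83 days: August 20, 2012 + 83 days = November 11, 2012.
November 11, 2012 is Sunday; November 12, 2012 is a listed holiday. The next qualifying day is November 13, 2012.
The deadline is November 13, 2012; the filing on November 5, 2012 is on or before that date.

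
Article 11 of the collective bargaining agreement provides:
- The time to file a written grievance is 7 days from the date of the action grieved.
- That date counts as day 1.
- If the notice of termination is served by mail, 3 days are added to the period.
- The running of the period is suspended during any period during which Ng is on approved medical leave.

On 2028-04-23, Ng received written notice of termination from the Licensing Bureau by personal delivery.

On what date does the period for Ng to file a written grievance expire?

Counting 2028-04-23 as day 1, day 7 is April 29, 2028.
Service was not by mail, so no mail extension applies.

April 29, 2028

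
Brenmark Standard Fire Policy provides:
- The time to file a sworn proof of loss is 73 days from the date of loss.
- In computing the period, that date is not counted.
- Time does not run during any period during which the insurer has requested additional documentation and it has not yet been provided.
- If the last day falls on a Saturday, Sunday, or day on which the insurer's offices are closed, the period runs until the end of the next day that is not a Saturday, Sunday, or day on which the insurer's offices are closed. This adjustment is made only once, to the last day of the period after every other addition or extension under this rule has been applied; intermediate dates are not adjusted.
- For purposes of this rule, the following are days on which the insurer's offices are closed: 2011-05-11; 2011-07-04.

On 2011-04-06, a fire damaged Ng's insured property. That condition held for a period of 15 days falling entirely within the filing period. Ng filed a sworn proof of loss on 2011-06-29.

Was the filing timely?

Yes

73 days after 2011-04-06 is June 18, 2011.
Tolling adds 15 days: June 18, 2011 + 15 days = July 3, 2011.
July 3, 2011 is Sunday; July 4, 2011 is a listed holiday. The next qualifying day is July 5, 2011.
The deadline is July 5, 2011; the filing on June 29, 2011 is on or before that date.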